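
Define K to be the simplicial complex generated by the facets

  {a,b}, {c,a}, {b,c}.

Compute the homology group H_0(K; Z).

H_0 = Z.

Take the total order a < b < c on the vertex set. Then K (dimension 1) consists of the simplices:

  0-simplices (3): a, b, c
  1-simplices (3): ab, ac, bc

so the chain groups are C_0 ≅ Z^3, C_1 ≅ Z^3.

Boundary ∂_1: C_1 → C_0 maps an edge to its endpoints' difference, ∂[p,q] = q − p. For instance
  ∂bc = c − b.
This gives a 3×3 integer matrix of rank 2; reducing to Smith normal form yields diagonal entries (1,1).

From H_k ≅ ker(∂_k) / im(∂_{k+1}) we obtain:

  H_0: rank C_0 − rank ∂_1 = 3 − 2 = 1, and the invariant factors of ∂_1 are all 1, so H_0 = Z.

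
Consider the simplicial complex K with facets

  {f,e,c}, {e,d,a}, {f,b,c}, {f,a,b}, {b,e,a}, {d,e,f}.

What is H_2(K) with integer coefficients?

Order the vertices as a < b < c < d < e < f. Listing each simplex with vertices in this order, K has dimension 2 with simplices:

  0-simplices (6): a, b, c, d, e, f
  1-simplices (12): ab, ad, ae, af, bc, be, bf, ce, cf, de, df, ef
  2-simplices (6): abe, abf, ade, bcf, cef, def

giving chain groups C_0 ≅ Z^6, C_1 ≅ Z^12, C_2 ≅ Z^6.

Boundary ∂_1: C_1 → C_0 maps an edge to its endpoints' difference, ∂[p,q] = q − p.
As a 6×12 matrix over Z this has rank 5, with invariant factors (1,1,1,1,1).

∂_2: C_2 → C_1 acts by ∂[p,q,r] = [q,r] − [p,r] + [p,q]. For instance
  ∂cef = ef − cf + ce,
  ∂def = ef − df + de.
The 12×6 boundary matrix has rank 6 and Smith normal form diag(1,1,1,1,1,1).

Now H_k = ker ∂_k / im ∂_{k+1}, so:

  H_2: rank ker ∂_2 − rank ∂_3 = (6 − 6) − 0 = 0, and there is no ∂_3, so H_2 ≅ 0.

H_2 ≅ 0.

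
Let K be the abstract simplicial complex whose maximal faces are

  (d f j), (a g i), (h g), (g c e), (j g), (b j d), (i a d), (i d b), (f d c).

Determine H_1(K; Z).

H_1 = Z^2.

We work with the vertex ordering a < b < c < d < e < f < g < h < i < j. The simplices of K, each written with vertices in increasing order, are:

  0-simplices (10): a, b, c, d, e, f, g, h, i, j
  1-simplices (18): ad, ag, ai, bd, bi, bj, cd, ce, cf, cg, df, di, dj, eg, fj, gh, gi, gj
  2-simplices (7): adi, agi, bdi, bdj, cdf, ceg, dfj

giving chain groups C_0 ≅ Z^10, C_1 ≅ Z^18, C_2 ≅ Z^7.

∂_1: C_1 → C_0 is given by ∂[p,q] = [q] − [p].
This gives a 10×18 integer matrix of rank 9; reducing to Smith normal form yields diagonal entries (1,1,1,1,1,1,1,1,1).

The boundary map ∂_2: C_2 → C_1 sends each 2-simplex [p,q,r] to [q,r] − [p,r] + [p,q]. For instance
  ∂agi = gi − ai + ag,
  ∂ceg = eg − cg + ce.
The resulting 18×7 matrix has rank 7, and its Smith normal form has invariant factors (1,1,1,1,1,1,1).

Reading off H_k = ker ∂_k / im ∂_{k+1}:

  H_1: rank ker ∂_1 − rank ∂_2 = (18 − 9) − 7 = 2, and the invariant factors of ∂_2 are all 1, so H_1 = Z^2.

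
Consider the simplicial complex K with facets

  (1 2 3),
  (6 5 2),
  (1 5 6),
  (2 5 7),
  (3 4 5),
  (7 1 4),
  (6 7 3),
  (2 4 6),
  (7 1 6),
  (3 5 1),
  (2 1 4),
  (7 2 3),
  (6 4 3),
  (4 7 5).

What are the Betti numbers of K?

Fix the vertex order 1 < 2 < 3 < 4 < 5 < 6 < 7 and write every simplex with vertices in increasing order. Then dim K = 2 and the simplices of K are:

  0-simplices (7): [1], [2], [3], [4], [5], [6], [7]
  1-simplices (21): [1,2], [1,3], [1,4], [1,5], [1,6], [1,7], [2,3], [2,4], [2,5], [2,6], [2,7], [3,4], [3,5], [3,6], [3,7], [4,5], [4,6], [4,7], [5,6], [5,7], [6,7]
  2-simplices (14): [1,2,3], [1,2,4], [1,3,5], [1,4,7], [1,5,6], [1,6,7], [2,3,7], [2,4,6], [2,5,6], [2,5,7], [3,4,5], [3,4,6], [3,6,7], [4,5,7]

Hence C_0 ≅ Z^7, C_1 ≅ Z^21, C_2 ≅ Z^14.

Boundary ∂_1: C_1 → C_0 is given by ∂[p,q] = [q] − [p].
The 7×21 boundary matrix has rank 6 and Smith normal form diag(1,1,1,1,1,1).

The boundary map ∂_2: C_2 → C_1 sends each 2-simplex [p,q,r] to [q,r] − [p,r] + [p,q]. For instance
  ∂[2,5,6] = [5,6] − [2,6] + [2,5],
  ∂[1,4,7] = [4,7] − [1,7] + [1,4].
This gives a 21×14 integer matrix of rank 13; reducing to Smith normal form yields diagonal entries (1,1,1,1,1,1,1,1,1,1,1,1,1).

Now H_k = ker ∂_k / im ∂_{k+1}, so:

  H_0: rank C_0 − rank ∂_1 = 7 − 6 = 1, and the invariant factors of ∂_1 are all 1, so H_0 ≅ Z.
  H_1: rank ker ∂_1 − rank ∂_2 = (21 − 6) − 13 = 2, and the invariant factors of ∂_2 are all 1, so H_1 ≅ Z^2.
  H_2: rank ker ∂_2 − rank ∂_3 = (14 − 13) − 0 = 1, and there is no ∂_3, so H_2 ≅ Z.

(K is a triangulation of the torus T^2.)

Hence the Betti numbers are b_0 = 1, b_1 = 2, b_2 = 1.

b_0 = 1, b_1 = 2, b_2 = 1.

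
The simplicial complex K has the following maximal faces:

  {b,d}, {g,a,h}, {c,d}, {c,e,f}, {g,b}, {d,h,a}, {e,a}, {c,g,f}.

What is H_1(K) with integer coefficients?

Take the total order a < b < c < d < e < f < g < h on the vertex set. Then K (dimension 2) consists of the simplices:

  0-simplices (8): a, b, c, d, e, f, g, h
  1-simplices (14): ad, ae, ag, ah, bd, bg, cd, ce, cf, cg, dh, ef, fg, gh
  2-simplices (4): adh, agh, cef, cfg

Hence C_0 ≅ Z^8, C_1 ≅ Z^14, C_2 ≅ Z^4.

∂_1: C_1 → C_0 sends each edge [p,q] (with p < q) to q − p.
As a 8×14 matrix over Z this has rank 7, with invariant factors (1,1,1,1,1,1,1).

The boundary map ∂_2: C_2 → C_1 acts by ∂[p,q,r] = [q,r] − [p,r] + [p,q]. For instance
  ∂cef = ef − cf + ce,
  ∂adh = dh − ah + ad.
This gives a 14×4 integer matrix of rank 4; reducing to Smith normal form yields diagonal entries (1,1,1,1).

Reading off H_k = ker ∂_k / im ∂_{k+1}:

  H_1: rank ker ∂_1 − rank ∂_2 = (14 − 7) − 4 = 3, and the invariant factors of ∂_2 are all 1, so H_1 ≅ Z^3.

H_1 = Z^3.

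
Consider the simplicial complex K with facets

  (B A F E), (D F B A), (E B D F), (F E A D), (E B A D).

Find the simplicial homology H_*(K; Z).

H_0 = Z,  H_1 = 0,  H_2 = 0,  H_3 = Z.

K has 5 vertices, 10 edges, 10 triangles, 5 3-simplices.
rank ∂_0 = 0, rank ∂_1 = 4 ⇒ b_0 = 5 − 0 − 4 = 1; all invariant factors of ∂_1 are 1 so no torsion. So H_0 = Z.
rank ∂_1 = 4, rank ∂_2 = 6 ⇒ b_1 = 10 − 4 − 6 = 0; all invariant factors of ∂_2 are 1 so no torsion. So H_1 = 0.
rank ∂_2 = 6, rank ∂_3 = 4 ⇒ b_2 = 10 − 6 − 4 = 0; all invariant factors of ∂_3 are 1 so no torsion. So H_2 = 0.
rank ∂_3 = 4, rank ∂_4 = 0 ⇒ b_3 = 5 − 4 − 0 = 1. So H_3 = Z.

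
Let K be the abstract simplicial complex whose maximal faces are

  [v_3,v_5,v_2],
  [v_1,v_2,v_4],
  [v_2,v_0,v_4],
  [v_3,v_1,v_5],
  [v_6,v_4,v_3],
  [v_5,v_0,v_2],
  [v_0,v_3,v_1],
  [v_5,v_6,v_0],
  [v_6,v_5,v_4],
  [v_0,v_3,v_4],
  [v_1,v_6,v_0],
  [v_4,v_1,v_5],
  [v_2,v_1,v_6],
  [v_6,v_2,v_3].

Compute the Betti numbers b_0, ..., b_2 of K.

K has 7 vertices, 21 edges, 14 triangles.
rank ∂_0 = 0, rank ∂_1 = 6 ⇒ b_0 = 7 − 0 − 6 = 1; all invariant factors of ∂_1 are 1 so no torsion. So H_0 = Z.
rank ∂_1 = 6, rank ∂_2 = 13 ⇒ b_1 = 21 − 6 − 13 = 2; all invariant factors of ∂_2 are 1 so no torsion. So H_1 = Z^2.
rank ∂_2 = 13, rank ∂_3 = 0 ⇒ b_2 = 14 − 13 − 0 = 1. So H_2 = Z.

b_0 = 1, b_1 = 2, b_2 = 1.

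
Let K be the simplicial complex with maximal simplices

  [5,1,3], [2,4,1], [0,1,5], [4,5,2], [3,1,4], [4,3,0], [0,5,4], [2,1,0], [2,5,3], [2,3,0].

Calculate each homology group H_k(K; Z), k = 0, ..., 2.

Take the total order 0 < 1 < 2 < 3 < 4 < 5 on the vertex set. Then K (dimension 2) consists of the simplices:

  0-simplices (6): [0], [1], [2], [3], [4], [5]
  1-simplices (15): [0,1], [0,2], [0,3], [0,4], [0,5], [1,2], [1,3], [1,4], [1,5], [2,3], [2,4], [2,5], [3,4], [3,5], [4,5]
  2-simplices (10): [0,1,2], [0,1,5], [0,2,3], [0,3,4], [0,4,5], [1,2,4], [1,3,4], [1,3,5], [2,3,5], [2,4,5]

giving chain groups C_0 ≅ Z^6, C_1 ≅ Z^15, C_2 ≅ Z^10.

∂_1: C_1 → C_0 maps an edge to its endpoints' difference, ∂[p,q] = q − p.
This gives a 6×15 integer matrix of rank 5; reducing to Smith normal form yields diagonal entries (1,1,1,1,1).

The boundary map ∂_2: C_2 → C_1 maps a triangle to the signed sum of its edges. For instance
  ∂[0,1,5] = [1,5] − [0,5] + [0,1],
  ∂[1,2,4] = [2,4] − [1,4] + [1,2].
As a 15×10 matrix over Z this has rank 10, with invariant factors (1,1,1,1,1,1,1,1,1,2).

Now H_k = ker ∂_k / im ∂_{k+1}, so:

  H_0: rank C_0 − rank ∂_1 = 6 − 5 = 1, and the invariant factors of ∂_1 are all 1, so H_0 ≅ Z.
  H_1: rank ker ∂_1 − rank ∂_2 = (15 − 5) − 10 = 0, and ∂_2 has invariant factor 2 > 1, so H_1 ≅ Z/2Z.
  H_2: rank ker ∂_2 − rank ∂_3 = (10 − 10) − 0 = 0, and there is no ∂_3, so H_2 ≅ 0.

H_0 = Z,  H_1 = Z/2Z,  H_2 = 0.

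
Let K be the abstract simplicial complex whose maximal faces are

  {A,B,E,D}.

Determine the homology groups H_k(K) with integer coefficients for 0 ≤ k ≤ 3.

H_0 ≅ Z,  H_1 = 0,  H_2 = 0,  H_3 = 0.

Fix the vertex order A < B < D < E and write every simplex with vertices in increasing order. Then dim K = 3 and the simplices of K are:

  0-simplices (4): A, B, D, E
  1-simplices (6): AB, AD, AE, BD, BE, DE
  2-simplices (4): ABD, ABE, ADE, BDE
  3-simplices (1): ABDE

Hence C_0 ≅ Z^4, C_1 ≅ Z^6, C_2 ≅ Z^4, C_3 ≅ Z^1.

The boundary map ∂_1: C_1 → C_0 is given by ∂[p,q] = [q] − [p]. For instance
  ∂DE = E − D.
The resulting 4×6 matrix has rank 3, and its Smith normal form has invariant factors (1,1,1).

Boundary ∂_2: C_2 → C_1 acts by ∂[p,q,r] = [q,r] − [p,r] + [p,q]. For instance
  ∂ABD = BD − AD + AB,
  ∂BDE = DE − BE + BD.
This gives a 6×4 integer matrix of rank 3; reducing to Smith normal form yields diagonal entries (1,1,1).

Boundary ∂_3: C_3 → C_2 sends each 3-simplex σ to the alternating sum Σ_i (−1)^i (σ with its i-th vertex removed). For instance
  ∂ABDE = BDE − ADE + ABE − ABD.
The 4×1 boundary matrix has rank 1 and Smith normal form diag(1).

Computing H_k = (kernel of ∂_k) / (image of ∂_{k+1}):

  H_0: rank C_0 − rank ∂_1 = 4 − 3 = 1, and the invariant factors of ∂_1 are all 1, so H_0 = Z.
  H_1: rank ker ∂_1 − rank ∂_2 = (6 − 3) − 3 = 0, and the invariant factors of ∂_2 are all 1, so H_1 = 0.
  H_2: rank ker ∂_2 − rank ∂_3 = (4 − 3) − 1 = 0, and the invariant factors of ∂_3 are all 1, so H_2 = 0.
  H_3: rank ker ∂_3 − rank ∂_4 = (1 − 1) − 0 = 0, and there is no ∂_4, so H_3 = 0.

(K is a triangulation of the 3-simplex.)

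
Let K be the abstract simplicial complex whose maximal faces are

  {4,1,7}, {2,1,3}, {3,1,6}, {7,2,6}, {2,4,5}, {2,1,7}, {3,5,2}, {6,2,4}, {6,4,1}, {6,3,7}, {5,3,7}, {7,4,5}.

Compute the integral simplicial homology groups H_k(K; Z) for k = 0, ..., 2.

H_0 = Z,  H_1 = Z/2Z,  H_2 = 0.

We work with the vertex ordering 1 < 2 < 3 < 4 < 5 < 6 < 7. The simplices of K, each written with vertices in increasing order, are:

  0-simplices (7): [1], [2], [3], [4], [5], [6], [7]
  1-simplices (18): [1,2], [1,3], [1,4], [1,6], [1,7], [2,3], [2,4], [2,5], [2,6], [2,7], [3,5], [3,6], [3,7], [4,5], [4,6], [4,7], [5,7], [6,7]
  2-simplices (12): [1,2,3], [1,2,7], [1,3,6], [1,4,6], [1,4,7], [2,3,5], [2,4,5], [2,4,6], [2,6,7], [3,5,7], [3,6,7], [4,5,7]

so the chain groups are C_0 ≅ Z^7, C_1 ≅ Z^18, C_2 ≅ Z^12.

The boundary map ∂_1: C_1 → C_0 is given by ∂[p,q] = [q] − [p]. For instance
  ∂[1,7] = [7] − [1].
As a 7×18 matrix over Z this has rank 6, with invariant factors (1,1,1,1,1,1).

Boundary ∂_2: C_2 → C_1 maps a triangle to the signed sum of its edges. For instance
  ∂[1,4,6] = [4,6] − [1,6] + [1,4],
  ∂[3,5,7] = [5,7] − [3,7] + [3,5].
The 18×12 boundary matrix has rank 12 and Smith normal form diag(1,1,1,1,1,1,1,1,1,1,1,2).

Computing H_k = (kernel of ∂_k) / (image of ∂_{k+1}):

  H_0: rank C_0 − rank ∂_1 = 7 − 6 = 1, and the invariant factors of ∂_1 are all 1, so H_0 = Z.
  H_1: rank ker ∂_1 − rank ∂_2 = (18 − 6) − 12 = 0, and ∂_2 has invariant factor 2 > 1, so H_1 = Z/2Z.
  H_2: rank ker ∂_2 − rank ∂_3 = (12 − 12) − 0 = 0, and there is no ∂_3, so H_2 = 0.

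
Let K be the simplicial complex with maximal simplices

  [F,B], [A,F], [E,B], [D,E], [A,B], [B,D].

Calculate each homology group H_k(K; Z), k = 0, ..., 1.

H_0 ≅ Z,  H_1 ≅ Z^2.

Order the vertices as A < B < D < E < F. Listing each simplex with vertices in this order, K has dimension 1 with simplices:

  0-simplices (5): A, B, D, E, F
  1-simplices (6): AB, AF, BD, BE, BF, DE

so the chain groups are C_0 ≅ Z^5, C_1 ≅ Z^6.

The boundary map ∂_1: C_1 → C_0 sends each edge [p,q] (with p < q) to q − p.
The resulting 5×6 matrix has rank 4, and its Smith normal form has invariant factors (1,1,1,1).

Computing H_k = (kernel of ∂_k) / (image of ∂_{k+1}):

  H_0: rank C_0 − rank ∂_1 = 5 − 4 = 1, and the invariant factors of ∂_1 are all 1, so H_0 = Z.
  H_1: rank ker ∂_1 − rank ∂_2 = (6 − 4) − 0 = 2, and there is no ∂_2, so H_1 = Z^2.

As a check, the Euler characteristic is 5 − 6 = -1, which agrees with 1 − 2 = -1.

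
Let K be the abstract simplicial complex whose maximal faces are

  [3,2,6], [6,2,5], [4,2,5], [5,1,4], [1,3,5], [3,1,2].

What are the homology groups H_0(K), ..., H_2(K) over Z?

H_0 ≅ Z,  H_1 ≅ Z,  H_2 = 0.

K has 6 vertices, 12 edges, 6 triangles.
rank ∂_0 = 0, rank ∂_1 = 5 ⇒ b_0 = 6 − 0 − 5 = 1; all invariant factors of ∂_1 are 1 so no torsion. So H_0 = Z.
rank ∂_1 = 5, rank ∂_2 = 6 ⇒ b_1 = 12 − 5 − 6 = 1; all invariant factors of ∂_2 are 1 so no torsion. So H_1 = Z.
rank ∂_2 = 6, rank ∂_3 = 0 ⇒ b_2 = 6 − 6 − 0 = 0. So H_2 = 0.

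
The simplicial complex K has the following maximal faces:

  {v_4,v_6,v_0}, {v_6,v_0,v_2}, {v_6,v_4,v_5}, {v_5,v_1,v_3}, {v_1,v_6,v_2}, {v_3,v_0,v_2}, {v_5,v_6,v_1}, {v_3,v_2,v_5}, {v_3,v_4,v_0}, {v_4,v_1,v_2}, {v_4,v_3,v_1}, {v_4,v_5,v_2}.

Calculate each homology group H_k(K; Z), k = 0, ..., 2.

H_0 = Z,  H_1 = Z/2Z,  H_2 = 0.

Order the vertices as v_0 < v_1 < v_2 < v_3 < v_4 < v_5 < v_6. Listing each simplex with vertices in this order, K has dimension 2 with simplices:

  0-simplices (7): [v_0], [v_1], [v_2], [v_3], [v_4], [v_5], [v_6]
  1-simplices (18): (18 of them)
  2-simplices (12): (12 of them)

so the chain groups are C_0 ≅ Z^7, C_1 ≅ Z^18, C_2 ≅ Z^12.

The boundary map ∂_1: C_1 → C_0 sends each edge [p,q] (with p < q) to q − p. For instance
  ∂[v_3,v_5] = [v_5] − [v_3].
The 7×18 boundary matrix has rank 6 and Smith normal form diag(1,1,1,1,1,1).

Boundary ∂_2: C_2 → C_1 sends each 2-simplex [p,q,r] to [q,r] − [p,r] + [p,q]. For instance
  ∂[v_1,v_2,v_6] = [v_2,v_6] − [v_1,v_6] + [v_1,v_2],
  ∂[v_4,v_5,v_6] = [v_5,v_6] − [v_4,v_6] + [v_4,v_5].
The 18×12 boundary matrix has rank 12 and Smith normal form diag(1,1,1,1,1,1,1,1,1,1,1,2).

From H_k ≅ ker(∂_k) / im(∂_{k+1}) we obtain:

  H_0: rank C_0 − rank ∂_1 = 7 − 6 = 1, and the invariant factors of ∂_1 are all 1, so H_0 = Z.
  H_1: rank ker ∂_1 − rank ∂_2 = (18 − 6) − 12 = 0, and ∂_2 has invariant factor 2 > 1, so H_1 = Z/2Z.
  H_2: rank ker ∂_2 − rank ∂_3 = (12 − 12) − 0 = 0, and there is no ∂_3, so H_2 = 0.

(K is a triangulation of the real projective plane RP^2.)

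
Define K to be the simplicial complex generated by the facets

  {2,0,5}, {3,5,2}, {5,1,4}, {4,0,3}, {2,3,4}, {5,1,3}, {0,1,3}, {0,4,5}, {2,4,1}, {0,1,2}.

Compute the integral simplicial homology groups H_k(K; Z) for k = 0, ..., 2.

We work with the vertex ordering 0 < 1 < 2 < 3 < 4 < 5. The simplices of K, each written with vertices in increasing order, are:

  0-simplices (6): [0], [1], [2], [3], [4], [5]
  1-simplices (15): [0,1], [0,2], [0,3], [0,4], [0,5], [1,2], [1,3], [1,4], [1,5], [2,3], [2,4], [2,5], [3,4], [3,5], [4,5]
  2-simplices (10): [0,1,2], [0,1,3], [0,2,5], [0,3,4], [0,4,5], [1,2,4], [1,3,5], [1,4,5], [2,3,4], [2,3,5]

Hence C_0 ≅ Z^6, C_1 ≅ Z^15, C_2 ≅ Z^10.

∂_1: C_1 → C_0 maps an edge to its endpoints' difference, ∂[p,q] = q − p. For instance
  ∂[3,5] = [5] − [3].
The 6×15 boundary matrix has rank 5 and Smith normal form diag(1,1,1,1,1).

Boundary ∂_2: C_2 → C_1 maps a triangle to the signed sum of its edges. For instance
  ∂[2,3,4] = [3,4] − [2,4] + [2,3],
  ∂[0,2,5] = [2,5] − [0,5] + [0,2].
The 15×10 boundary matrix has rank 10 and Smith normal form diag(1,1,1,1,1,1,1,1,1,2).

Now H_k = ker ∂_k / im ∂_{k+1}, so:

  H_0: rank C_0 − rank ∂_1 = 6 − 5 = 1, and the invariant factors of ∂_1 are all 1, so H_0 = Z.
  H_1: rank ker ∂_1 − rank ∂_2 = (15 − 5) − 10 = 0, and ∂_2 has invariant factor 2 > 1, so H_1 = Z/2.
  H_2: rank ker ∂_2 − rank ∂_3 = (10 − 10) − 0 = 0, and there is no ∂_3, so H_2 = 0.

As a check, the Euler characteristic is 6 − 15 + 10 = 1, which agrees with 1 − 0 + 0 = 1.

H_0 ≅ Z,  H_1 ≅ Z/2,  H_2 = 0.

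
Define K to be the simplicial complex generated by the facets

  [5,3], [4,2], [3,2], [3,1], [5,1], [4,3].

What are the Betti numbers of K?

b_0 = 1, b_1 = 2.

We work with the vertex ordering 1 < 2 < 3 < 4 < 5. The simplices of K, each written with vertices in increasing order, are:

  0-simplices (5): [1], [2], [3], [4], [5]
  1-simplices (6): [1,3], [1,5], [2,3], [2,4], [3,4], [3,5]

giving chain groups C_0 ≅ Z^5, C_1 ≅ Z^6.

∂_1: C_1 → C_0 is given by ∂[p,q] = [q] − [p].
This gives a 5×6 integer matrix of rank 4; reducing to Smith normal form yields diagonal entries (1,1,1,1).

From H_k ≅ ker(∂_k) / im(∂_{k+1}) we obtain:

  H_0: rank C_0 − rank ∂_1 = 5 − 4 = 1, and the invariant factors of ∂_1 are all 1, so H_0 = Z.
  H_1: rank ker ∂_1 − rank ∂_2 = (6 − 4) − 0 = 2, and there is no ∂_2, so H_1 = Z^2.

As a check, the Euler characteristic is 5 − 6 = -1, which agrees with 1 − 2 = -1.

Hence the Betti numbers are b_0 = 1, b_1 = 2.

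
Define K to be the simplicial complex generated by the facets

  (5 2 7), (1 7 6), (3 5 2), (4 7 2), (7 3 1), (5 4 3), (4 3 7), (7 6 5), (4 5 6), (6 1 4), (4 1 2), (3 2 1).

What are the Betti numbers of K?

b_0 = 1, b_1 = 0, b_2 = 0.

Fix the vertex order 1 < 2 < 3 < 4 < 5 < 6 < 7 and write every simplex with vertices in increasing order. Then dim K = 2 and the simplices of K are:

  0-simplices (7): [1], [2], [3], [4], [5], [6], [7]
  1-simplices (18): [1,2], [1,3], [1,4], [1,6], [1,7], [2,3], [2,4], [2,5], [2,7], [3,4], [3,5], [3,7], [4,5], [4,6], [4,7], [5,6], [5,7], [6,7]
  2-simplices (12): [1,2,3], [1,2,4], [1,3,7], [1,4,6], [1,6,7], [2,3,5], [2,4,7], [2,5,7], [3,4,5], [3,4,7], [4,5,6], [5,6,7]

so the chain groups are C_0 ≅ Z^7, C_1 ≅ Z^18, C_2 ≅ Z^12.

Boundary ∂_1: C_1 → C_0 maps an edge to its endpoints' difference, ∂[p,q] = q − p.
The 7×18 boundary matrix has rank 6 and Smith normal form diag(1,1,1,1,1,1).

∂_2: C_2 → C_1 sends each 2-simplex [p,q,r] to [q,r] − [p,r] + [p,q]. For instance
  ∂[1,4,6] = [4,6] − [1,6] + [1,4],
  ∂[3,4,7] = [4,7] − [3,7] + [3,4].
This gives a 18×12 integer matrix of rank 12; reducing to Smith normal form yields diagonal entries (1,1,1,1,1,1,1,1,1,1,1,2).

Reading off H_k = ker ∂_k / im ∂_{k+1}:

  H_0: rank C_0 − rank ∂_1 = 7 − 6 = 1, and the invariant factors of ∂_1 are all 1, so H_0 = Z.
  H_1: rank ker ∂_1 − rank ∂_2 = (18 − 6) − 12 = 0, and ∂_2 has invariant factor 2 > 1, so H_1 = Z/2.
  H_2: rank ker ∂_2 − rank ∂_3 = (12 − 12) − 0 = 0, and there is no ∂_3, so H_2 = 0.

(K is a triangulation of the real projective plane RP^2.)

Hence the Betti numbers are b_0 = 1, b_1 = 0, b_2 = 0.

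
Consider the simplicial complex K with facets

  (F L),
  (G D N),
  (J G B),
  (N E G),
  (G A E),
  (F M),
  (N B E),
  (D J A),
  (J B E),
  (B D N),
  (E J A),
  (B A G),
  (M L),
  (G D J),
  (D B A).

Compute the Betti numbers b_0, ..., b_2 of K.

b_0 = 2, b_1 = 1, b_2 = 0.

Fix the vertex order A < B < D < E < F < G < J < L < M < N and write every simplex with vertices in increasing order. Then dim K = 2 and the simplices of K are:

  0-simplices (10): A, B, D, E, F, G, J, L, M, N
  1-simplices (21): AB, AD, AE, AG, AJ, BD, BE, BG, BJ, BN, DG, DJ, DN, EG, EJ, EN, FL, FM, GJ, GN, LM
  2-simplices (12): ABD, ABG, ADJ, AEG, AEJ, BDN, BEJ, BEN, BGJ, DGJ, DGN, EGN

giving chain groups C_0 ≅ Z^10, C_1 ≅ Z^21, C_2 ≅ Z^12.

∂_1: C_1 → C_0 is given by ∂[p,q] = [q] − [p]. For instance
  ∂BJ = J − B.
The resulting 10×21 matrix has rank 8, and its Smith normal form has invariant factors (1,1,1,1,1,1,1,1).

∂_2: C_2 → C_1 acts by ∂[p,q,r] = [q,r] − [p,r] + [p,q]. For instance
  ∂BGJ = GJ − BJ + BG,
  ∂DGN = GN − DN + DG.
The 21×12 boundary matrix has rank 12 and Smith normal form diag(1,1,1,1,1,1,1,1,1,1,1,2).

Now H_k = ker ∂_k / im ∂_{k+1}, so:

  H_0: rank C_0 − rank ∂_1 = 10 − 8 = 2, and the invariant factors of ∂_1 are all 1, so H_0 = Z^2.
  H_1: rank ker ∂_1 − rank ∂_2 = (21 − 8) − 12 = 1, and ∂_2 has invariant factor 2 > 1, so H_1 = Z × Z/2.
  H_2: rank ker ∂_2 − rank ∂_3 = (12 − 12) − 0 = 0, and there is no ∂_3, so H_2 = 0.

As a check, the Euler characteristic is 10 − 21 + 12 = 1, which agrees with 2 − 1 + 0 = 1.
(K is a triangulation of the disjoint union of the real projective plane RP^2 and the circle S^1.)

Hence the Betti numbers are b_0 = 2, b_1 = 1, b_2 = 0.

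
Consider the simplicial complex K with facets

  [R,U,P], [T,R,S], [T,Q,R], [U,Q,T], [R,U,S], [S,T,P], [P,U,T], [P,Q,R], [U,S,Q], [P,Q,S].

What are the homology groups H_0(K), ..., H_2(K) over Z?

Order the vertices as P < Q < R < S < T < U. Listing each simplex with vertices in this order, K has dimension 2 with simplices:

  0-simplices (6): P, Q, R, S, T, U
  1-simplices (15): PQ, PR, PS, PT, PU, QR, QS, QT, QU, RS, RT, RU, ST, SU, TU
  2-simplices (10): PQR, PQS, PRU, PST, PTU, QRT, QSU, QTU, RST, RSU

Hence C_0 ≅ Z^6, C_1 ≅ Z^15, C_2 ≅ Z^10.

∂_1: C_1 → C_0 is given by ∂[p,q] = [q] − [p].
The 6×15 boundary matrix has rank 5 and Smith normal form diag(1,1,1,1,1).

Boundary ∂_2: C_2 → C_1 sends each 2-simplex [p,q,r] to [q,r] − [p,r] + [p,q]. For instance
  ∂QTU = TU − QU + QT,
  ∂PRU = RU − PU + PR.
This gives a 15×10 integer matrix of rank 10; reducing to Smith normal form yields diagonal entries (1,1,1,1,1,1,1,1,1,2).

Computing H_k = (kernel of ∂_k) / (image of ∂_{k+1}):

  H_0: rank C_0 − rank ∂_1 = 6 − 5 = 1, and the invariant factors of ∂_1 are all 1, so H_0 ≅ Z.
  H_1: rank ker ∂_1 − rank ∂_2 = (15 − 5) − 10 = 0, and ∂_2 has invariant factor 2 > 1, so H_1 ≅ Z/2.
  H_2: rank ker ∂_2 − rank ∂_3 = (10 − 10) − 0 = 0, and there is no ∂_3, so H_2 ≅ 0.

H_0 = Z,  H_1 = Z/2,  H_2 = 0.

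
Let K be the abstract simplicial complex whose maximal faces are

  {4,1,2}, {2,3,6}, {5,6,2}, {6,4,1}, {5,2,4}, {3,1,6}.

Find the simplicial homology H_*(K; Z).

We work with the vertex ordering 1 < 2 < 3 < 4 < 5 < 6. The simplices of K, each written with vertices in increasing order, are:

  0-simplices (6): [1], [2], [3], [4], [5], [6]
  1-simplices (12): [1,2], [1,3], [1,4], [1,6], [2,3], [2,4], [2,5], [2,6], [3,6], [4,5], [4,6], [5,6]
  2-simplices (6): [1,2,4], [1,3,6], [1,4,6], [2,3,6], [2,4,5], [2,5,6]

Hence C_0 ≅ Z^6, C_1 ≅ Z^12, C_2 ≅ Z^6.

Boundary ∂_1: C_1 → C_0 maps an edge to its endpoints' difference, ∂[p,q] = q − p.
As a 6×12 matrix over Z this has rank 5, with invariant factors (1,1,1,1,1).

Boundary ∂_2: C_2 → C_1 sends each 2-simplex [p,q,r] to [q,r] − [p,r] + [p,q]. For instance
  ∂[1,2,4] = [2,4] − [1,4] + [1,2],
  ∂[2,5,6] = [5,6] − [2,6] + [2,5].
The resulting 12×6 matrix has rank 6, and its Smith normal form has invariant factors (1,1,1,1,1,1).

Computing H_k = (kernel of ∂_k) / (image of ∂_{k+1}):

  H_0: rank C_0 − rank ∂_1 = 6 − 5 = 1, and the invariant factors of ∂_1 are all 1, so H_0 = Z.
  H_1: rank ker ∂_1 − rank ∂_2 = (12 − 5) − 6 = 1, and the invariant factors of ∂_2 are all 1, so H_1 = Z.
  H_2: rank ker ∂_2 − rank ∂_3 = (6 − 6) − 0 = 0, and there is no ∂_3, so H_2 = 0.

As a check, the Euler characteristic is 6 − 12 + 6 = 0, which agrees with 1 − 1 + 0 = 0.
(K is a triangulation of the cylinder S^1 x I.)

H_0 = Z,  H_1 = Z,  H_2 = 0.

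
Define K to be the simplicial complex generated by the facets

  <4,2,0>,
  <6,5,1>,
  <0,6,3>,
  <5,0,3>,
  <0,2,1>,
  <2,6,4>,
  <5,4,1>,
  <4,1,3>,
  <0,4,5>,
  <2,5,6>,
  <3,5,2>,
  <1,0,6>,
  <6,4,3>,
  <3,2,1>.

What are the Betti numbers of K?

b_0 = 1, b_1 = 2, b_2 = 1.

Fix the vertex order 0 < 1 < 2 < 3 < 4 < 5 < 6 and write every simplex with vertices in increasing order. Then dim K = 2 and the simplices of K are:

  0-simplices (7): [0], [1], [2], [3], [4], [5], [6]
  1-simplices (21): [0,1], [0,2], [0,3], [0,4], [0,5], [0,6], [1,2], [1,3], [1,4], [1,5], [1,6], [2,3], [2,4], [2,5], [2,6], [3,4], [3,5], [3,6], [4,5], [4,6], [5,6]
  2-simplices (14): [0,1,2], [0,1,6], [0,2,4], [0,3,5], [0,3,6], [0,4,5], [1,2,3], [1,3,4], [1,4,5], [1,5,6], [2,3,5], [2,4,6], [2,5,6], [3,4,6]

giving chain groups C_0 ≅ Z^7, C_1 ≅ Z^21, C_2 ≅ Z^14.

Boundary ∂_1: C_1 → C_0 sends each edge [p,q] (with p < q) to q − p.
The resulting 7×21 matrix has rank 6, and its Smith normal form has invariant factors (1,1,1,1,1,1).

Boundary ∂_2: C_2 → C_1 acts by ∂[p,q,r] = [q,r] − [p,r] + [p,q]. For instance
  ∂[0,3,6] = [3,6] − [0,6] + [0,3],
  ∂[2,4,6] = [4,6] − [2,6] + [2,4].
The resulting 21×14 matrix has rank 13, and its Smith normal form has invariant factors (1,1,1,1,1,1,1,1,1,1,1,1,1).

Now H_k = ker ∂_k / im ∂_{k+1}, so:

  H_0: rank C_0 − rank ∂_1 = 7 − 6 = 1, and the invariant factors of ∂_1 are all 1, so H_0 = Z.
  H_1: rank ker ∂_1 − rank ∂_2 = (21 − 6) − 13 = 2, and the invariant factors of ∂_2 are all 1, so H_1 = Z^2.
  H_2: rank ker ∂_2 − rank ∂_3 = (14 − 13) − 0 = 1, and there is no ∂_3, so H_2 = Z.

As a check, the Euler characteristic is 7 − 21 + 14 = 0, which agrees with 1 − 2 + 1 = 0.

Hence the Betti numbers are b_0 = 1, b_1 = 2, b_2 = 1.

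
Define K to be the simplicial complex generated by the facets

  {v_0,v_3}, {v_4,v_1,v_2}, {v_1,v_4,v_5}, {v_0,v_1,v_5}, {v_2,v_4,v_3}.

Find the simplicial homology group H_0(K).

Order the vertices as v_0 < v_1 < v_2 < v_3 < v_4 < v_5. Listing each simplex with vertices in this order, K has dimension 2 with simplices:

  0-simplices (6): [v_0], [v_1], [v_2], [v_3], [v_4], [v_5]
  1-simplices (10): [v_0,v_1], [v_0,v_3], [v_0,v_5], [v_1,v_2], [v_1,v_4], [v_1,v_5], [v_2,v_3], [v_2,v_4], [v_3,v_4], [v_4,v_5]
  2-simplices (4): [v_0,v_1,v_5], [v_1,v_2,v_4], [v_1,v_4,v_5], [v_2,v_3,v_4]

so the chain groups are C_0 ≅ Z^6, C_1 ≅ Z^10, C_2 ≅ Z^4.

∂_1: C_1 → C_0 maps an edge to its endpoints' difference, ∂[p,q] = q − p.
The 6×10 boundary matrix has rank 5 and Smith normal form diag(1,1,1,1,1).

∂_2: C_2 → C_1 sends each 2-simplex [p,q,r] to [q,r] − [p,r] + [p,q]. For instance
  ∂[v_1,v_2,v_4] = [v_2,v_4] − [v_1,v_4] + [v_1,v_2],
  ∂[v_2,v_3,v_4] = [v_3,v_4] − [v_2,v_4] + [v_2,v_3].
The 10×4 boundary matrix has rank 4 and Smith normal form diag(1,1,1,1).

Reading off H_k = ker ∂_k / im ∂_{k+1}:

  H_0: rank C_0 − rank ∂_1 = 6 − 5 = 1, and the invariant factors of ∂_1 are all 1, so H_0 = Z.

H_0 = Z.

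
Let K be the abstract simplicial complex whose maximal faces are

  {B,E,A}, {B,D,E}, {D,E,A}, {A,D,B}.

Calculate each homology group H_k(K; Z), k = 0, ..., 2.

Take the total order A < B < D < E on the vertex set. Then K (dimension 2) consists of the simplices:

  0-simplices (4): A, B, D, E
  1-simplices (6): AB, AD, AE, BD, BE, DE
  2-simplices (4): ABD, ABE, ADE, BDE

Hence C_0 ≅ Z^4, C_1 ≅ Z^6, C_2 ≅ Z^4.

Boundary ∂_1: C_1 → C_0 sends each edge [p,q] (with p < q) to q − p.
As a 4×6 matrix over Z this has rank 3, with invariant factors (1,1,1).

∂_2: C_2 → C_1 maps a triangle to the signed sum of its edges. For instance
  ∂ADE = DE − AE + AD,
  ∂ABE = BE − AE + AB.
As a 6×4 matrix over Z this has rank 3, with invariant factors (1,1,1).

From H_k ≅ ker(∂_k) / im(∂_{k+1}) we obtain:

  H_0: rank C_0 − rank ∂_1 = 4 − 3 = 1, and the invariant factors of ∂_1 are all 1, so H_0 ≅ Z.
  H_1: rank ker ∂_1 − rank ∂_2 = (6 − 3) − 3 = 0, and the invariant factors of ∂_2 are all 1, so H_1 ≅ 0.
  H_2: rank ker ∂_2 − rank ∂_3 = (4 − 3) − 0 = 1, and there is no ∂_3, so H_2 ≅ Z.

As a check, the Euler characteristic is 4 − 6 + 4 = 2, which agrees with 1 − 0 + 1 = 2.

H_0 ≅ Z,  H_1 = 0,  H_2 ≅ Z.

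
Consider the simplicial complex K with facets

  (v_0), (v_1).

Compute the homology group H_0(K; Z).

H_0 = Z^2.

K has 2 vertices.
rank ∂_0 = 0, rank ∂_1 = 0 ⇒ b_0 = 2 − 0 − 0 = 2. So H_0 ≅ Z^2.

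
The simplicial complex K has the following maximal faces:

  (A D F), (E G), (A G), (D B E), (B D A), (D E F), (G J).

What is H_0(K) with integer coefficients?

We work with the vertex ordering A < B < D < E < F < G < J. The simplices of K, each written with vertices in increasing order, are:

  0-simplices (7): A, B, D, E, F, G, J
  1-simplices (11): AB, AD, AF, AG, BD, BE, DE, DF, EF, EG, GJ
  2-simplices (4): ABD, ADF, BDE, DEF

giving chain groups C_0 ≅ Z^7, C_1 ≅ Z^11, C_2 ≅ Z^4.

Boundary ∂_1: C_1 → C_0 maps an edge to its endpoints' difference, ∂[p,q] = q − p. For instance
  ∂BD = D − B.
This gives a 7×11 integer matrix of rank 6; reducing to Smith normal form yields diagonal entries (1,1,1,1,1,1).

∂_2: C_2 → C_1 sends each 2-simplex [p,q,r] to [q,r] − [p,r] + [p,q]. For instance
  ∂DEF = EF − DF + DE,
  ∂ABD = BD − AD + AB.
This gives a 11×4 integer matrix of rank 4; reducing to Smith normal form yields diagonal entries (1,1,1,1).

Reading off H_k = ker ∂_k / im ∂_{k+1}:

  H_0: rank C_0 − rank ∂_1 = 7 − 6 = 1, and the invariant factors of ∂_1 are all 1, so H_0 = Z.

H_0 ≅ Z.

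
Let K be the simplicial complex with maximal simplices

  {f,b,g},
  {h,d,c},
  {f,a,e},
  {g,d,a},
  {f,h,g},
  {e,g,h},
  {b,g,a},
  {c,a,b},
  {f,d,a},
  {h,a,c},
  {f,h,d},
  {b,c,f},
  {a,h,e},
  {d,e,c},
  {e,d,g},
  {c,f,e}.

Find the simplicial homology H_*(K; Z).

We work with the vertex ordering a < b < c < d < e < f < g < h. The simplices of K, each written with vertices in increasing order, are:

  0-simplices (8): a, b, c, d, e, f, g, h
  1-simplices (24): ab, ac, ad, ae, af, ag, ah, bc, bf, bg, cd, ce, cf, ch, de, df, dg, dh, ef, eg, eh, fg, fh, gh
  2-simplices (16): abc, abg, ach, adf, adg, aef, aeh, bcf, bfg, cde, cdh, cef, deg, dfh, egh, fgh

Hence C_0 ≅ Z^8, C_1 ≅ Z^24, C_2 ≅ Z^16.

The boundary map ∂_1: C_1 → C_0 sends each edge [p,q] (with p < q) to q − p. For instance
  ∂cf = f − c.
The resulting 8×24 matrix has rank 7, and its Smith normal form has invariant factors (1,1,1,1,1,1,1).

The boundary map ∂_2: C_2 → C_1 maps a triangle to the signed sum of its edges. For instance
  ∂cef = ef − cf + ce,
  ∂abc = bc − ac + ab.
The 24×16 boundary matrix has rank 15 and Smith normal form diag(1,1,1,1,1,1,1,1,1,1,1,1,1,1,1).

Computing H_k = (kernel of ∂_k) / (image of ∂_{k+1}):

  H_0: rank C_0 − rank ∂_1 = 8 − 7 = 1, and the invariant factors of ∂_1 are all 1, so H_0 ≅ Z.
  H_1: rank ker ∂_1 − rank ∂_2 = (24 − 7) − 15 = 2, and the invariant factors of ∂_2 are all 1, so H_1 ≅ Z^2.
  H_2: rank ker ∂_2 − rank ∂_3 = (16 − 15) − 0 = 1, and there is no ∂_3, so H_2 ≅ Z.

As a check, the Euler characteristic is 8 − 24 + 16 = 0, which agrees with 1 − 2 + 1 = 0.

H_0 = Z,  H_1 = Z^2,  H_2 = Z.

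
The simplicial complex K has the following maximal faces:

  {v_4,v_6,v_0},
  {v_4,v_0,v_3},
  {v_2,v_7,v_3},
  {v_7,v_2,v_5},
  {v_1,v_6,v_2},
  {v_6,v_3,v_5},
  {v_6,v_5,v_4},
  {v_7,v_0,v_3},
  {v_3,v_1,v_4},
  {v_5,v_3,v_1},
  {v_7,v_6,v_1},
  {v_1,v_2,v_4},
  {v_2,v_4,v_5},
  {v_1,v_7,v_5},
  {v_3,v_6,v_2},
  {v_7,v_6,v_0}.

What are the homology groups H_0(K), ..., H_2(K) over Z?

Order the vertices as v_0 < v_1 < v_2 < v_3 < v_4 < v_5 < v_6 < v_7. Listing each simplex with vertices in this order, K has dimension 2 with simplices:

  0-simplices (8): [v_0], [v_1], [v_2], [v_3], [v_4], [v_5], [v_6], [v_7]
  1-simplices (24): (24 of them)
  2-simplices (16): (16 of them)

Hence C_0 ≅ Z^8, C_1 ≅ Z^24, C_2 ≅ Z^16.

∂_1: C_1 → C_0 sends each edge [p,q] (with p < q) to q − p.
This gives a 8×24 integer matrix of rank 7; reducing to Smith normal form yields diagonal entries (1,1,1,1,1,1,1).

Boundary ∂_2: C_2 → C_1 sends each 2-simplex [p,q,r] to [q,r] − [p,r] + [p,q]. For instance
  ∂[v_2,v_4,v_5] = [v_4,v_5] − [v_2,v_5] + [v_2,v_4],
  ∂[v_1,v_5,v_7] = [v_5,v_7] − [v_1,v_7] + [v_1,v_5].
As a 24×16 matrix over Z this has rank 15, with invariant factors (1,1,1,1,1,1,1,1,1,1,1,1,1,1,1).

From H_k ≅ ker(∂_k) / im(∂_{k+1}) we obtain:

  H_0: rank C_0 − rank ∂_1 = 8 − 7 = 1, and the invariant factors of ∂_1 are all 1, so H_0 = Z.
  H_1: rank ker ∂_1 − rank ∂_2 = (24 − 7) − 15 = 2, and the invariant factors of ∂_2 are all 1, so H_1 = Z^2.
  H_2: rank ker ∂_2 − rank ∂_3 = (16 − 15) − 0 = 1, and there is no ∂_3, so H_2 = Z.

As a check, the Euler characteristic is 8 − 24 + 16 = 0, which agrees with 1 − 2 + 1 = 0.
(K is a triangulation of the torus T^2.)

H_0 = Z,  H_1 = Z^2,  H_2 = Z.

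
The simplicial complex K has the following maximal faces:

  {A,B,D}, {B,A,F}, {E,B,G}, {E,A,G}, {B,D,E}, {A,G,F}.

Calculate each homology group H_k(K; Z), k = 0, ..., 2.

Take the total order A < B < D < E < F < G on the vertex set. Then K (dimension 2) consists of the simplices:

  0-simplices (6): A, B, D, E, F, G
  1-simplices (12): AB, AD, AE, AF, AG, BD, BE, BF, BG, DE, EG, FG
  2-simplices (6): ABD, ABF, AEG, AFG, BDE, BEG

Hence C_0 ≅ Z^6, C_1 ≅ Z^12, C_2 ≅ Z^6.

The boundary map ∂_1: C_1 → C_0 sends each edge [p,q] (with p < q) to q − p. For instance
  ∂AB = B − A.
As a 6×12 matrix over Z this has rank 5, with invariant factors (1,1,1,1,1).

The boundary map ∂_2: C_2 → C_1 sends each 2-simplex [p,q,r] to [q,r] − [p,r] + [p,q]. For instance
  ∂AFG = FG − AG + AF,
  ∂BDE = DE − BE + BD.
As a 12×6 matrix over Z this has rank 6, with invariant factors (1,1,1,1,1,1).

From H_k ≅ ker(∂_k) / im(∂_{k+1}) we obtain:

  H_0: rank C_0 − rank ∂_1 = 6 − 5 = 1, and the invariant factors of ∂_1 are all 1, so H_0 = Z.
  H_1: rank ker ∂_1 − rank ∂_2 = (12 − 5) − 6 = 1, and the invariant factors of ∂_2 are all 1, so H_1 = Z.
  H_2: rank ker ∂_2 − rank ∂_3 = (6 − 6) − 0 = 0, and there is no ∂_3, so H_2 = 0.

H_0 ≅ Z,  H_1 ≅ Z,  H_2 = 0.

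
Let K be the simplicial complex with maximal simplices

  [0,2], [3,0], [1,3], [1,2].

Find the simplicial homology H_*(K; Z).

Fix the vertex order 0 < 1 < 2 < 3 and write every simplex with vertices in increasing order. Then dim K = 1 and the simplices of K are:

  0-simplices (4): [0], [1], [2], [3]
  1-simplices (4): [0,2], [0,3], [1,2], [1,3]

Hence C_0 ≅ Z^4, C_1 ≅ Z^4.

The boundary map ∂_1: C_1 → C_0 sends each edge [p,q] (with p < q) to q − p. For instance
  ∂[0,3] = [3] − [0].
As a 4×4 matrix over Z this has rank 3, with invariant factors (1,1,1).

Computing H_k = (kernel of ∂_k) / (image of ∂_{k+1}):

  H_0: rank C_0 − rank ∂_1 = 4 − 3 = 1, and the invariant factors of ∂_1 are all 1, so H_0 ≅ Z.
  H_1: rank ker ∂_1 − rank ∂_2 = (4 − 3) − 0 = 1, and there is no ∂_2, so H_1 ≅ Z.

As a check, the Euler characteristic is 4 − 4 = 0, which agrees with 1 − 1 = 0.

H_0 ≅ Z,  H_1 ≅ Z.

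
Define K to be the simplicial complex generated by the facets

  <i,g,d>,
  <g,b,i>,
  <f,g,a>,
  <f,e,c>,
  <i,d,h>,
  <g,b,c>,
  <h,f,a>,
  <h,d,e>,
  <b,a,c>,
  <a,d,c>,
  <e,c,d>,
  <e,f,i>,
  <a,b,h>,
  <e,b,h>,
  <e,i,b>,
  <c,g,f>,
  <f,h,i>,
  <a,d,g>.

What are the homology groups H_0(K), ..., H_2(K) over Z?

We work with the vertex ordering a < b < c < d < e < f < g < h < i. The simplices of K, each written with vertices in increasing order, are:

  0-simplices (9): a, b, c, d, e, f, g, h, i
  1-simplices (27): ab, ac, ad, af, ag, ah, bc, be, bg, bh, bi, cd, ce, cf, cg, de, dg, dh, di, ef, eh, ei, fg, fh, fi, gi, hi
  2-simplices (18): abc, abh, acd, adg, afg, afh, bcg, beh, bei, bgi, cde, cef, cfg, deh, dgi, dhi, efi, fhi

Hence C_0 ≅ Z^9, C_1 ≅ Z^27, C_2 ≅ Z^18.

Boundary ∂_1: C_1 → C_0 sends each edge [p,q] (with p < q) to q − p. For instance
  ∂ag = g − a.
As a 9×27 matrix over Z this has rank 8, with invariant factors (1,1,1,1,1,1,1,1).

Boundary ∂_2: C_2 → C_1 acts by ∂[p,q,r] = [q,r] − [p,r] + [p,q]. For instance
  ∂bcg = cg − bg + bc,
  ∂dgi = gi − di + dg.
As a 27×18 matrix over Z this has rank 18, with invariant factors (1,1,1,1,1,1,1,1,1,1,1,1,1,1,1,1,1,2).

Reading off H_k = ker ∂_k / im ∂_{k+1}:

  H_0: rank C_0 − rank ∂_1 = 9 − 8 = 1, and the invariant factors of ∂_1 are all 1, so H_0 = Z.
  H_1: rank ker ∂_1 − rank ∂_2 = (27 − 8) − 18 = 1, and ∂_2 has invariant factor 2 > 1, so H_1 = Z ⊕ Z/2.
  H_2: rank ker ∂_2 − rank ∂_3 = (18 − 18) − 0 = 0, and there is no ∂_3, so H_2 = 0.

H_0 = Z,  H_1 = Z ⊕ Z/2,  H_2 = 0.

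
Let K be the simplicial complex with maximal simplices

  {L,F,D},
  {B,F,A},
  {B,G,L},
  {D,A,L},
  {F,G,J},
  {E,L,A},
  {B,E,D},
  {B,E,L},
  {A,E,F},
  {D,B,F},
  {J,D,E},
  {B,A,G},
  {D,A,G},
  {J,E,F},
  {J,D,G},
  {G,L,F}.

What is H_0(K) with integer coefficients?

Take the total order A < B < D < E < F < G < J < L on the vertex set. Then K (dimension 2) consists of the simplices:

  0-simplices (8): A, B, D, E, F, G, J, L
  1-simplices (24): AB, AD, AE, AF, AG, AL, BD, BE, BF, BG, BL, DE, DF, DG, DJ, DL, EF, EJ, EL, FG, FJ, FL, GJ, GL
  2-simplices (16): ABF, ABG, ADG, ADL, AEF, AEL, BDE, BDF, BEL, BGL, DEJ, DFL, DGJ, EFJ, FGJ, FGL

giving chain groups C_0 ≅ Z^8, C_1 ≅ Z^24, C_2 ≅ Z^16.

The boundary map ∂_1: C_1 → C_0 is given by ∂[p,q] = [q] − [p]. For instance
  ∂DE = E − D.
The 8×24 boundary matrix has rank 7 and Smith normal form diag(1,1,1,1,1,1,1).

The boundary map ∂_2: C_2 → C_1 maps a triangle to the signed sum of its edges. For instance
  ∂EFJ = FJ − EJ + EF,
  ∂DEJ = EJ − DJ + DE.
The resulting 24×16 matrix has rank 15, and its Smith normal form has invariant factors (1,1,1,1,1,1,1,1,1,1,1,1,1,1,1).

Reading off H_k = ker ∂_k / im ∂_{k+1}:

  H_0: rank C_0 − rank ∂_1 = 8 − 7 = 1, and the invariant factors of ∂_1 are all 1, so H_0 ≅ Z.

(K is a triangulation of the torus T^2.)

H_0 = Z.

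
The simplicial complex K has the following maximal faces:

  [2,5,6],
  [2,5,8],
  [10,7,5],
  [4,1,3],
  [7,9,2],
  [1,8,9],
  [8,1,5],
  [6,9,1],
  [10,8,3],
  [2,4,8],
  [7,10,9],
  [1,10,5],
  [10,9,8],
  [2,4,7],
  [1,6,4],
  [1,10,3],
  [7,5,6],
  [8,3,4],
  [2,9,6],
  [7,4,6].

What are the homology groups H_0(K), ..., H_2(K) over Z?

Take the total order 1 < 2 < 3 < 4 < 5 < 6 < 7 < 8 < 9 < 10 on the vertex set. Then K (dimension 2) consists of the simplices:

  0-simplices (10): [1], [2], [3], [4], [5], [6], [7], [8], [9], [10]
  1-simplices (30): (30 of them)
  2-simplices (20): (20 of them)

so the chain groups are C_0 ≅ Z^10, C_1 ≅ Z^30, C_2 ≅ Z^20.

The boundary map ∂_1: C_1 → C_0 maps an edge to its endpoints' difference, ∂[p,q] = q − p. For instance
  ∂[3,8] = [8] − [3].
The resulting 10×30 matrix has rank 9, and its Smith normal form has invariant factors (1,1,1,1,1,1,1,1,1).

∂_2: C_2 → C_1 maps a triangle to the signed sum of its edges. For instance
  ∂[3,4,8] = [4,8] − [3,8] + [3,4],
  ∂[1,5,10] = [5,10] − [1,10] + [1,5].
As a 30×20 matrix over Z this has rank 20, with invariant factors (1,1,1,1,1,1,1,1,1,1,1,1,1,1,1,1,1,1,1,2).

From H_k ≅ ker(∂_k) / im(∂_{k+1}) we obtain:

  H_0: rank C_0 − rank ∂_1 = 10 − 9 = 1, and the invariant factors of ∂_1 are all 1, so H_0 = Z.
  H_1: rank ker ∂_1 − rank ∂_2 = (30 − 9) − 20 = 1, and ∂_2 has invariant factor 2 > 1, so H_1 = Z ⊕ Z/2.
  H_2: rank ker ∂_2 − rank ∂_3 = (20 − 20) − 0 = 0, and there is no ∂_3, so H_2 = 0.

H_0 ≅ Z,  H_1 ≅ Z ⊕ Z/2,  H_2 = 0.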